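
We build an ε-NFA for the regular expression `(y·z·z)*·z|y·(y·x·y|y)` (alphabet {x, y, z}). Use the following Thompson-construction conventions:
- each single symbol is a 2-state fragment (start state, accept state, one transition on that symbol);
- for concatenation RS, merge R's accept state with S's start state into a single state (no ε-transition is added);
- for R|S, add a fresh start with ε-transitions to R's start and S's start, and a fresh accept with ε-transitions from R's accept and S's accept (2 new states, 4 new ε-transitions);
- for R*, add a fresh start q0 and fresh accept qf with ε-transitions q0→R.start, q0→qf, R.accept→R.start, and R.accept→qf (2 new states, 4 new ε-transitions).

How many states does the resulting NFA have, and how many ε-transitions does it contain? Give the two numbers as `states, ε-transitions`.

Bottom-up over the parse tree:
Each of the 9 symbol leaves contributes 2 states and 0 ε-transitions.
  y·z·z — 4 states, 0 ε-transitions
  (y·z·z)* — 6 states, 4 ε-transitions
  (y·z·z)*·z — 7 states, 4 ε-transitions
  y·x·y — 4 states, 0 ε-transitions
  y·x·y|y — 8 states, 4 ε-transitions
  y·(y·x·y|y) — 9 states, 4 ε-transitions
  (y·z·z)*·z|y·(y·x·y|y) — 18 states, 12 ε-transitions

18, 12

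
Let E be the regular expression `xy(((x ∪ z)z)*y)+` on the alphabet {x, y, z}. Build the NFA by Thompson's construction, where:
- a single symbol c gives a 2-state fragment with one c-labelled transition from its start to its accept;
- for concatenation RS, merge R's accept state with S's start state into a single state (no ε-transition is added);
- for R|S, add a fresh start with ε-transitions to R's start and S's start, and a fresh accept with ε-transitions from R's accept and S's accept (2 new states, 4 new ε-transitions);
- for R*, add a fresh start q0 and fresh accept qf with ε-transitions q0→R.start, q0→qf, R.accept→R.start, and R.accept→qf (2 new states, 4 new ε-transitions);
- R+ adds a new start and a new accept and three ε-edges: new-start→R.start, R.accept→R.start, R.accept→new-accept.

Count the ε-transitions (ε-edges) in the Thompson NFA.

11

Per subexpression:
Each of the 6 symbol leaves contributes 0 ε-transitions.
  x ∪ z — 4 ε-transitions
  (x ∪ z)z — 4 ε-transitions
  ((x ∪ z)z)* — 8 ε-transitions
  ((x ∪ z)z)*y — 8 ε-transitions
  (((x ∪ z)z)*y)+ — 11 ε-transitions
  xy(((x ∪ z)z)*y)+ — 11 ε-transitions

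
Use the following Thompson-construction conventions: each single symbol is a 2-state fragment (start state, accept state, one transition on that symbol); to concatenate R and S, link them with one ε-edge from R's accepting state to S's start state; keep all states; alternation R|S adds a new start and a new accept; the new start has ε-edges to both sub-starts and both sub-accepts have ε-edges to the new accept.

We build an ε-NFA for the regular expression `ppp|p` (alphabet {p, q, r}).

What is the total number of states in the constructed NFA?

Per subexpression:
Each of the 4 symbol leaves contributes a 2-state fragment.
  ppp : 6 states
  ppp|p : 10 states

10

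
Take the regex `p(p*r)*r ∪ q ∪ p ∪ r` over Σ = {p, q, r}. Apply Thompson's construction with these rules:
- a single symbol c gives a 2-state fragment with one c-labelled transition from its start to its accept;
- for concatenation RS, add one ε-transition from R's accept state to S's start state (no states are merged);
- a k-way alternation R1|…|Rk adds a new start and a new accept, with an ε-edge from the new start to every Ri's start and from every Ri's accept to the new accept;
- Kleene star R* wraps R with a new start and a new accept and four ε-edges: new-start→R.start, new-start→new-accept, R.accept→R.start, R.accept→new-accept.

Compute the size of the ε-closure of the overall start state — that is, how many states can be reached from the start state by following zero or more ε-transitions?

Let C(F) = |ε-closure(F.start)| within fragment F, and note whether F accepts ε. Symbol fragments have C = 1 and do not accept ε. Then:
  p* : |ε-closure| = 1 (new start) + 1 (body) + 1 (new accept) = 3
  p*r : the left operand accepts ε, so the closure extends into the next operand (via the concat ε-link); |ε-closure| = 3 + 1 = 4
  (p*r)* : the star's fresh start ε-reaches both the body's start and the fresh accept: |ε-closure| = 2 + 4 = 6
  p(p*r)*r : same as the first factor's closure: |ε-closure| = 1
  p(p*r)*r ∪ q ∪ p ∪ r : new start ε-reaches every alternative's start; none of them accept ε, so the new accept is not reached: |ε-closure| = 1 + 1 + 1 + 1 + 1 = 5

5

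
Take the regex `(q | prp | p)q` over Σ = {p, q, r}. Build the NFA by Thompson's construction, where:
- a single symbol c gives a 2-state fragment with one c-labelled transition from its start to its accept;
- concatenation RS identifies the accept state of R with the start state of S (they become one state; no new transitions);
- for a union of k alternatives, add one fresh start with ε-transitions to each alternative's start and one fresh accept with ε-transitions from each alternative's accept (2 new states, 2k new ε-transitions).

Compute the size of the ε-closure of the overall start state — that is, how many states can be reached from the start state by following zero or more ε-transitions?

Compute the ε-closure size of each fragment's start state recursively; a symbol fragment's start has no outgoing ε-edge, so its closure is just itself (size 1).
  prp : |ε-closure| equals the left operand's closure size = 1 (its accept is not ε-reachable, so the closure stops there)
  q | prp | p : new start ε-reaches every alternative's start; none of them accept ε, so the new accept is not reached: |ε-closure| = 1 + 1 + 1 + 1 = 4
  (q | prp | p)q : same as the first factor's closure: |ε-closure| = 4

4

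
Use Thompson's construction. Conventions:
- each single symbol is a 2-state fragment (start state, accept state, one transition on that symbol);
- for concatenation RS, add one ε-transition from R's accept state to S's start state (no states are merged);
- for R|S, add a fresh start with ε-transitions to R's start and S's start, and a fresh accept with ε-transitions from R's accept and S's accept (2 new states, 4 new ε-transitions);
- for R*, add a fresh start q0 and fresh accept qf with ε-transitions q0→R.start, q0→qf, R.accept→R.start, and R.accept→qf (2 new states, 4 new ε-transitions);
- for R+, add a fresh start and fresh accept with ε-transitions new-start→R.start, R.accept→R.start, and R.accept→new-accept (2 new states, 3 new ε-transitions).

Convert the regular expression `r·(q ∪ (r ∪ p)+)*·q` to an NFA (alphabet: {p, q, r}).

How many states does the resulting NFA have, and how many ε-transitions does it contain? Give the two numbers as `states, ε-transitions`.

By structural recursion:
Each of the 5 symbol leaves contributes 2 states and 0 ε-transitions.
  r ∪ p → 6 states, 4 ε-transitions
  (r ∪ p)+ → 8 states, 7 ε-transitions
  q ∪ (r ∪ p)+ → 12 states, 11 ε-transitions
  (q ∪ (r ∪ p)+)* → 14 states, 15 ε-transitions
  r·(q ∪ (r ∪ p)+)*·q → 18 states, 17 ε-transitions

18, 17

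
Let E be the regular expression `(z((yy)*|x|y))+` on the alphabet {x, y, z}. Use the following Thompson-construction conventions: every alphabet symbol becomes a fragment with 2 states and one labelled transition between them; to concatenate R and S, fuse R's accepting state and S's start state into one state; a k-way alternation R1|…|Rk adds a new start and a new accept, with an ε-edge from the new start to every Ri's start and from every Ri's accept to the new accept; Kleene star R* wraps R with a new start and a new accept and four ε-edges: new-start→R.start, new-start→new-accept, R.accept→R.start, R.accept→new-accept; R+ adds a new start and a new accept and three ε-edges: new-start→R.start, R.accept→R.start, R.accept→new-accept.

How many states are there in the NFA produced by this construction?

14

Bottom-up over the parse tree:
Each of the 5 symbol leaves contributes a 2-state fragment.
  yy : 3 states
  (yy)* : 5 states
  (yy)*|x|y : 11 states
  z((yy)*|x|y) : 12 states
  (z((yy)*|x|y))+ : 14 states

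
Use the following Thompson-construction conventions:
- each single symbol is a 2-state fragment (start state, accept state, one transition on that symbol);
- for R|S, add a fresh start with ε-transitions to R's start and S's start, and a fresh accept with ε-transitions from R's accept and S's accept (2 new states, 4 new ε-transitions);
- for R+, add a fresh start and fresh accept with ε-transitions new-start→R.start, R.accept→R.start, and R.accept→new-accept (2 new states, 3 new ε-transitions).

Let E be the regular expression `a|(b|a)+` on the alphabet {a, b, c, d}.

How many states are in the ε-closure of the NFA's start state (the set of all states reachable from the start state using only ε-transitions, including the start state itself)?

6

Work bottom-up. For each fragment F, track |ε-closure(F.start)| and whether F's accept lies in that closure (i.e. whether F accepts ε). A single-symbol fragment has closure size 1 and does not accept ε.
  b|a → C = 1 + 1 + 1 = 3 (the new accept is not ε-reachable since no branch accepts ε)
  (b|a)+ → new start ε-reaches only the body's start; the new accept needs a symbol first: C = 1 + 3 = 4
  a|(b|a)+ → C = 1 + 1 + 4 = 6 (the new accept is not ε-reachable since no branch accepts ε)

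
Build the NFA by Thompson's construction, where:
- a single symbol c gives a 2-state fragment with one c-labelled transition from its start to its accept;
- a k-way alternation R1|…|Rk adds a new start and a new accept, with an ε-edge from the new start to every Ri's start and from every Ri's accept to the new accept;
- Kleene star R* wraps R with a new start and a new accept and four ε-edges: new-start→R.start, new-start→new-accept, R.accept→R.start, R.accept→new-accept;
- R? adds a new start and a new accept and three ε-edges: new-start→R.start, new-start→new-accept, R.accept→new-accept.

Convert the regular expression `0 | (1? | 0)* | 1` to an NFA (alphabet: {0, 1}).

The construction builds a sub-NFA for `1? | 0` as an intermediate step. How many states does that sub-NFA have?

8

Fragment for `1? | 0`:
Each of the 2 symbol leaves contributes a 2-state fragment.
  1? → 4 states
  1? | 0 → 8 states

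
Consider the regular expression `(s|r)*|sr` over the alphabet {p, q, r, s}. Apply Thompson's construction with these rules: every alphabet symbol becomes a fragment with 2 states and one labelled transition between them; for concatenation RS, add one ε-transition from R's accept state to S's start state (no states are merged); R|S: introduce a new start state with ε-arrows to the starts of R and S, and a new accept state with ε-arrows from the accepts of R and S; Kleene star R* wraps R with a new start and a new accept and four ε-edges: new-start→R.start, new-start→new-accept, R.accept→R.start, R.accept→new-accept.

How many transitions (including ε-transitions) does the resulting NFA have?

17

Bottom-up over the parse tree:
Each of the 4 symbol leaves contributes 1 transition (1 symbol, 0 ε).
  s|r : 6 transitions (2 symbol, 4 ε)
  (s|r)* : 10 transitions (2 symbol, 8 ε)
  sr : 3 transitions (2 symbol, 1 ε)
  (s|r)*|sr : 17 transitions (4 symbol, 13 ε)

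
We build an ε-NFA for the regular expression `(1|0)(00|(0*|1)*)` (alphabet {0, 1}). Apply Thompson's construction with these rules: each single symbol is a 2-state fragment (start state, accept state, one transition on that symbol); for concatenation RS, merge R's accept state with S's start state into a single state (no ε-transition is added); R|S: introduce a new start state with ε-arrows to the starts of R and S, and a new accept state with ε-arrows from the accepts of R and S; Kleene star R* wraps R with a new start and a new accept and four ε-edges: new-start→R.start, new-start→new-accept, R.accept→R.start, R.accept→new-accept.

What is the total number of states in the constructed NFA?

Per subexpression:
Each of the 6 symbol leaves contributes a 2-state fragment.
  1|0 — 6 states
  00 — 3 states
  0* — 4 states
  0*|1 — 8 states
  (0*|1)* — 10 states
  00|(0*|1)* — 15 states
  (1|0)(00|(0*|1)*) — 20 states

20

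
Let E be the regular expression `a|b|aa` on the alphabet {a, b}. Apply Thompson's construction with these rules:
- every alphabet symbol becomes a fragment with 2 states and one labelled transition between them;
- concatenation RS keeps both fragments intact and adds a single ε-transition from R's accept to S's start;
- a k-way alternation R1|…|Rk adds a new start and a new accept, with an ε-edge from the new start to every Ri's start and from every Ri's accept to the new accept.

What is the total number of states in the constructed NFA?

Recursing over subexpressions:
Each of the 4 symbol leaves contributes a 2-state fragment.
  aa — 4 states
  a|b|aa — 10 states

10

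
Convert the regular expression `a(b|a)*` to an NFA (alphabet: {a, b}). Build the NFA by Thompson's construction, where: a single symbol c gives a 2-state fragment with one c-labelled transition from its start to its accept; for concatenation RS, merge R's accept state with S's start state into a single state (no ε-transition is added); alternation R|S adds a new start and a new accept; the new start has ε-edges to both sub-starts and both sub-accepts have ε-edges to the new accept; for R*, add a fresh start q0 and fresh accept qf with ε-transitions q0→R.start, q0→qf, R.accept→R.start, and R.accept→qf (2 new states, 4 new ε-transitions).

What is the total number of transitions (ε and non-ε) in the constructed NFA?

Building bottom-up:
Each of the 3 symbol leaves contributes 1 transition (1 symbol, 0 ε).
  b|a : 6 transitions (2 symbol, 4 ε)
  (b|a)* : 10 transitions (2 symbol, 8 ε)
  a(b|a)* : 11 transitions (3 symbol, 8 ε)

11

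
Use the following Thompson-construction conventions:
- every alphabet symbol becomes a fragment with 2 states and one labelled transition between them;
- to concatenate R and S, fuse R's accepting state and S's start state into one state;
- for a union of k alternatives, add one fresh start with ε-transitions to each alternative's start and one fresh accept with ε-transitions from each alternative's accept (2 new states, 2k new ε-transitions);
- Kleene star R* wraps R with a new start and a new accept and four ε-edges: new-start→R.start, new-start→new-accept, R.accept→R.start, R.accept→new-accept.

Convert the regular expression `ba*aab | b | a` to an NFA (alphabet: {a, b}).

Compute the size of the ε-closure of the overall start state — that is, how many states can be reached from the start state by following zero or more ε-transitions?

Work bottom-up. For each fragment F, track |ε-closure(F.start)| and whether F's accept lies in that closure (i.e. whether F accepts ε). A single-symbol fragment has closure size 1 and does not accept ε.
  a* — new start has ε-edges to the inner start and to the new accept, so |closure| = 2 + 1 = 3
  ba*aab — same as the first factor's closure: |closure| = 1
  ba*aab | b | a — |closure| = 1 + 1 + 1 + 1 = 4 (the new accept is not ε-reachable since no branch accepts ε)

4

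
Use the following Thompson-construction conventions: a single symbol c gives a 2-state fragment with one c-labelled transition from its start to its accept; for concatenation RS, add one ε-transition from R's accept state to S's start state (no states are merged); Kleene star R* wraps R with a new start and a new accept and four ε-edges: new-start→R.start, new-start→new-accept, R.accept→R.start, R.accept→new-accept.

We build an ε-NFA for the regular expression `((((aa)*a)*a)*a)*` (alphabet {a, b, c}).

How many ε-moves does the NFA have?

20

Per subexpression:
Each of the 5 symbol leaves contributes 0 ε-transitions.
  aa : 1 ε-transition
  (aa)* : 5 ε-transitions
  (aa)*a : 6 ε-transitions
  ((aa)*a)* : 10 ε-transitions
  ((aa)*a)*a : 11 ε-transitions
  (((aa)*a)*a)* : 15 ε-transitions
  (((aa)*a)*a)*a : 16 ε-transitions
  ((((aa)*a)*a)*a)* : 20 ε-transitions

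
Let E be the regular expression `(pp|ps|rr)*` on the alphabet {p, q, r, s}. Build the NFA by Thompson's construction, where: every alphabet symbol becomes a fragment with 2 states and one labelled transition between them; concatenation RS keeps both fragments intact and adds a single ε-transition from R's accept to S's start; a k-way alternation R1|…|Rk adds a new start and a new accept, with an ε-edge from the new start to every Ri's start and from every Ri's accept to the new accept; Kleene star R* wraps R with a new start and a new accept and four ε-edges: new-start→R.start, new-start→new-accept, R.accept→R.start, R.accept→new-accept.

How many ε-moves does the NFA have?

Building bottom-up:
Each of the 6 symbol leaves contributes 0 ε-transitions.
  pp — 1 ε-transition
  ps — 1 ε-transition
  rr — 1 ε-transition
  pp|ps|rr — 9 ε-transitions
  (pp|ps|rr)* — 13 ε-transitions

13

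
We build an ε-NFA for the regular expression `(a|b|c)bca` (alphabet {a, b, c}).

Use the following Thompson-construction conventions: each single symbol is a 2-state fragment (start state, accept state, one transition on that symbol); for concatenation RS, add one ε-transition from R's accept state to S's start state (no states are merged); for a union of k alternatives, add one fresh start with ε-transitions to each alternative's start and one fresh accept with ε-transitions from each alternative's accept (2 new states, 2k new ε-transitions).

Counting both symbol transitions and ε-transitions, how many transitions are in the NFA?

Bottom-up over the parse tree:
Each of the 6 symbol leaves contributes 1 transition (1 symbol, 0 ε).
  a|b|c : 9 transitions (3 symbol, 6 ε)
  (a|b|c)bca : 15 transitions (6 symbol, 9 ε)

15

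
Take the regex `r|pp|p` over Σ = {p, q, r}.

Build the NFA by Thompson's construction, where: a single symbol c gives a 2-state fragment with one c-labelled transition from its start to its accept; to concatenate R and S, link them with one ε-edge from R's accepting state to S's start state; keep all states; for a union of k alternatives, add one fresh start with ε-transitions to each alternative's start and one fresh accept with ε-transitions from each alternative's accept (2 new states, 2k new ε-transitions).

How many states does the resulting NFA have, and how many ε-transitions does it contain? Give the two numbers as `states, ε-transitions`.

10, 7

Bottom-up over the parse tree:
Each of the 4 symbol leaves contributes 2 states and 0 ε-transitions.
  pp : 4 states, 1 ε-transition
  r|pp|p : 10 states, 7 ε-transitions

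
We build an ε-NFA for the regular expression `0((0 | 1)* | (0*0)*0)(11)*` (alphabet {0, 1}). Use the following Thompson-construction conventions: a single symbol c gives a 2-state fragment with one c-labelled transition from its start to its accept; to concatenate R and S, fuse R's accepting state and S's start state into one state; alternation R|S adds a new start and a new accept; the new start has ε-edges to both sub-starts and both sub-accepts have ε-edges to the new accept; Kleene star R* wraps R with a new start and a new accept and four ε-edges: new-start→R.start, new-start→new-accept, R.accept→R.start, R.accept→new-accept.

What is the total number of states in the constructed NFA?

Recursing over subexpressions:
Each of the 8 symbol leaves contributes a 2-state fragment.
  0 | 1 → 6 states
  (0 | 1)* → 8 states
  0* → 4 states
  0*0 → 5 states
  (0*0)* → 7 states
  (0*0)*0 → 8 states
  (0 | 1)* | (0*0)*0 → 18 states
  11 → 3 states
  (11)* → 5 states
  0((0 | 1)* | (0*0)*0)(11)* → 23 states

23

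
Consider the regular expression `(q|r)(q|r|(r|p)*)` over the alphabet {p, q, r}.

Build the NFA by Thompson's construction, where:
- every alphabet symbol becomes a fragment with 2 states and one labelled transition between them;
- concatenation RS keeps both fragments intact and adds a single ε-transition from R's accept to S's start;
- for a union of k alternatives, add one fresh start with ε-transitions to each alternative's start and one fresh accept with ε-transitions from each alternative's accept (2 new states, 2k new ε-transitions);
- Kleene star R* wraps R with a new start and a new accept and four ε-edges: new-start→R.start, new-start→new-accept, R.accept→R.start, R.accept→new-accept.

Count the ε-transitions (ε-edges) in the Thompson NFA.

By structural recursion:
Each of the 6 symbol leaves contributes 0 ε-transitions.
  q|r — 4 ε-transitions
  r|p — 4 ε-transitions
  (r|p)* — 8 ε-transitions
  q|r|(r|p)* — 14 ε-transitions
  (q|r)(q|r|(r|p)*) — 19 ε-transitions

19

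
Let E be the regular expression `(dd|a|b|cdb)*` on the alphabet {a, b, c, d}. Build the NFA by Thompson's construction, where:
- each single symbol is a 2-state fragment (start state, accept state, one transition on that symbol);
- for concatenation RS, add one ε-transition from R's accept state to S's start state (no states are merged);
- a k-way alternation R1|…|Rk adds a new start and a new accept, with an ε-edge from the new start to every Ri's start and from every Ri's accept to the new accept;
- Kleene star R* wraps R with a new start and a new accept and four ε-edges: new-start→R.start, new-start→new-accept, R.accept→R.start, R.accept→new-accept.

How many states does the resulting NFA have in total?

Building bottom-up:
Each of the 7 symbol leaves contributes a 2-state fragment.
  dd : 4 states
  cdb : 6 states
  dd|a|b|cdb : 16 states
  (dd|a|b|cdb)* : 18 states

18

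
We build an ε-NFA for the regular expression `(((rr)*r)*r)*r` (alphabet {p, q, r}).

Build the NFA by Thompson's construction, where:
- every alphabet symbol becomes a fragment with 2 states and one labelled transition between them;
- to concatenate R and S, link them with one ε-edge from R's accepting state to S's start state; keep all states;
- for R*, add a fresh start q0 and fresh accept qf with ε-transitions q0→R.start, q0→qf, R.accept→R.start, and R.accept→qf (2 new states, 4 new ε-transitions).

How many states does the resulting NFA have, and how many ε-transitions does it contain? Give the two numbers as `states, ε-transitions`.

16, 16

Per subexpression:
Each of the 5 symbol leaves contributes 2 states and 0 ε-transitions.
  rr → 4 states, 1 ε-transition
  (rr)* → 6 states, 5 ε-transitions
  (rr)*r → 8 states, 6 ε-transitions
  ((rr)*r)* → 10 states, 10 ε-transitions
  ((rr)*r)*r → 12 states, 11 ε-transitions
  (((rr)*r)*r)* → 14 states, 15 ε-transitions
  (((rr)*r)*r)*r → 16 states, 16 ε-transitions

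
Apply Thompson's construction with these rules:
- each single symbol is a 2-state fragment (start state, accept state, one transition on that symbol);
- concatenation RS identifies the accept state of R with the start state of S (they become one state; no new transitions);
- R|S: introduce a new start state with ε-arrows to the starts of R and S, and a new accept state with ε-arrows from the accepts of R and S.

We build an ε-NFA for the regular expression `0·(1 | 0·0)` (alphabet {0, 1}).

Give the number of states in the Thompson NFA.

8

Recursing over subexpressions:
Each of the 4 symbol leaves contributes a 2-state fragment.
  0·0 = 3 states
  1 | 0·0 = 7 states
  0·(1 | 0·0) = 8 states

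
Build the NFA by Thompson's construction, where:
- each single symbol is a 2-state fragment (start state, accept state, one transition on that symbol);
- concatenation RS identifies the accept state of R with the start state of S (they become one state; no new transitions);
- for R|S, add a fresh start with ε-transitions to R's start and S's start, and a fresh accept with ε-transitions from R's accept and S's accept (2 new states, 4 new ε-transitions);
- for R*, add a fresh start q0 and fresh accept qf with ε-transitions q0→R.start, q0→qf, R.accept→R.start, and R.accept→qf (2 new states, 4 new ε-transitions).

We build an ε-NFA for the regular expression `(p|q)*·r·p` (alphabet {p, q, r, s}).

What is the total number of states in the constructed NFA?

10

Building bottom-up:
Each of the 4 symbol leaves contributes a 2-state fragment.
  p|q — 6 states
  (p|q)* — 8 states
  (p|q)*·r·p — 10 states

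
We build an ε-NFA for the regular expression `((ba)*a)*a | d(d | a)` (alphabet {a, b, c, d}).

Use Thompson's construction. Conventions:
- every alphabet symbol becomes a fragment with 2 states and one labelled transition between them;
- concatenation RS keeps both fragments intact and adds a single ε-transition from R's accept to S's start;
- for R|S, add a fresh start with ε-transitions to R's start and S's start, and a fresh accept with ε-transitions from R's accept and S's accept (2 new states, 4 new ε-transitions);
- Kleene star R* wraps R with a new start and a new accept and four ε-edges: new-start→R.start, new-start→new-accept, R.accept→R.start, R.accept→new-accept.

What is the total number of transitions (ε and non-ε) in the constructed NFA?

Per subexpression:
Each of the 7 symbol leaves contributes 1 transition (1 symbol, 0 ε).
  ba — 3 transitions (2 symbol, 1 ε)
  (ba)* — 7 transitions (2 symbol, 5 ε)
  (ba)*a — 9 transitions (3 symbol, 6 ε)
  ((ba)*a)* — 13 transitions (3 symbol, 10 ε)
  ((ba)*a)*a — 15 transitions (4 symbol, 11 ε)
  d | a — 6 transitions (2 symbol, 4 ε)
  d(d | a) — 8 transitions (3 symbol, 5 ε)
  ((ba)*a)*a | d(d | a) — 27 transitions (7 symbol, 20 ε)

27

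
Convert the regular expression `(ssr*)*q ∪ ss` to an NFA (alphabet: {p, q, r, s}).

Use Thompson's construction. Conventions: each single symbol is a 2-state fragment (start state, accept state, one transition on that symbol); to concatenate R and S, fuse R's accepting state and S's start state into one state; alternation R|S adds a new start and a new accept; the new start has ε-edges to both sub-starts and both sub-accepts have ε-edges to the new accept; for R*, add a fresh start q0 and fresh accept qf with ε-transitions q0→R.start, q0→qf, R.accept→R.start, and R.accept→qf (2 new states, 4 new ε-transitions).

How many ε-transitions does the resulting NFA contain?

12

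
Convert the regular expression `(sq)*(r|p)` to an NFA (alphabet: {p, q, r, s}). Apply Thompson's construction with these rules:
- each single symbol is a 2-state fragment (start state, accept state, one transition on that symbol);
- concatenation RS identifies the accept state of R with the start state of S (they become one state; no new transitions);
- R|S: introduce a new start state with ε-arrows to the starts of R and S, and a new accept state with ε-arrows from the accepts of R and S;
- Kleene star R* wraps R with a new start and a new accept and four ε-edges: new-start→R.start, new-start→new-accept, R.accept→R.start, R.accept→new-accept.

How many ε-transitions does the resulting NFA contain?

8

Recursing over subexpressions:
Each of the 4 symbol leaves contributes 0 ε-transitions.
  sq = 0 ε-transitions
  (sq)* = 4 ε-transitions
  r|p = 4 ε-transitions
  (sq)*(r|p) = 8 ε-transitions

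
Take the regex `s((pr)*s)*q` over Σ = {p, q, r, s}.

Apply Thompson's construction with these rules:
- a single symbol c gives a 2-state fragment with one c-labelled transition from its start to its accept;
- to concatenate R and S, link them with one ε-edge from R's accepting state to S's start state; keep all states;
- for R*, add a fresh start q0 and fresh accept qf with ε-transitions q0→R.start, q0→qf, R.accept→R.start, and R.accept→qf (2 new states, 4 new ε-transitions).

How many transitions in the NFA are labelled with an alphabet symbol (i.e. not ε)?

Building bottom-up:
Each of the 5 symbol leaves contributes exactly 1 symbol transition.
  pr — 2 symbol transitions
  (pr)* — 2 symbol transitions
  (pr)*s — 3 symbol transitions
  ((pr)*s)* — 3 symbol transitions
  s((pr)*s)*q — 5 symbol transitions

5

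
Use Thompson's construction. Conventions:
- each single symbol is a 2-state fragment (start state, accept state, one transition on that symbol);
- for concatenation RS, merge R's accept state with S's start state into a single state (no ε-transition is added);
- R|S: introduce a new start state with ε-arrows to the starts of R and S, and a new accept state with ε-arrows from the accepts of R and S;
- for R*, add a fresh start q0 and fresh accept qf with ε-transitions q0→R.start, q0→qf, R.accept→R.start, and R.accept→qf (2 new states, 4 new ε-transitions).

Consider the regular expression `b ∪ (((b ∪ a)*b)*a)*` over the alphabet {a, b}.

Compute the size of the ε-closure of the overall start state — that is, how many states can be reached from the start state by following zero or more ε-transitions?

12

Let C(F) = |ε-closure(F.start)| within fragment F, and note whether F accepts ε. Symbol fragments have C = 1 and do not accept ε. Then:
  b ∪ a — C = 1 + 1 + 1 = 3 (the new accept is not ε-reachable since no branch accepts ε)
  (b ∪ a)* — C = 1 (new start) + 3 (body) + 1 (new accept) = 5
  (b ∪ a)*b — C = 5 + (1−1) = 5 (closure spills across the concat boundary because the left factor accepts ε)
  ((b ∪ a)*b)* — new start has ε-edges to the inner start and to the new accept, so C = 2 + 5 = 7
  ((b ∪ a)*b)*a — the left operand accepts ε, so the closure extends into the next operand (the shared merged state is already counted); C = 7 + (1−1) = 7
  (((b ∪ a)*b)*a)* — C = 1 (new start) + 7 (body) + 1 (new accept) = 9
  b ∪ (((b ∪ a)*b)*a)* — C = 1 (new start) + (1 + 9) + 1 (new accept, since some branch ε-reaches its own accept) = 12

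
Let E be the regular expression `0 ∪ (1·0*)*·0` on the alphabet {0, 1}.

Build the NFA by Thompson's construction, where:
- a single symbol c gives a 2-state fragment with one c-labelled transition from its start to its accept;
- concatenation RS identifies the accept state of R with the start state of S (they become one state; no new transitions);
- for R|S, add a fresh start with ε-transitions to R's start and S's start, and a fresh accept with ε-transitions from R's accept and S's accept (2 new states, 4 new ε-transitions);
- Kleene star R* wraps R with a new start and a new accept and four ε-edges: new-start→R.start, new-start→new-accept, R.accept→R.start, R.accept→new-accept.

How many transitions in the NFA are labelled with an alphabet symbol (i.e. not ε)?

Recursing over subexpressions:
Each of the 4 symbol leaves contributes exactly 1 symbol transition.
  0* → 1 symbol transition
  1·0* → 2 symbol transitions
  (1·0*)* → 2 symbol transitions
  (1·0*)*·0 → 3 symbol transitions
  0 ∪ (1·0*)*·0 → 4 symbol transitions

4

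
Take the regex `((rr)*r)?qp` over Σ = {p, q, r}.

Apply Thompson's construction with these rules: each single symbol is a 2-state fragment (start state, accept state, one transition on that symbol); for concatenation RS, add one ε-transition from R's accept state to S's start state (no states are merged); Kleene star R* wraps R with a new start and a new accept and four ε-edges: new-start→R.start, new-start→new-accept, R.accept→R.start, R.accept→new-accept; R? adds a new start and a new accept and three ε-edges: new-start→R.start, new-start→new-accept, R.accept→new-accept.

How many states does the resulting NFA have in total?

14

Bottom-up over the parse tree:
Each of the 5 symbol leaves contributes a 2-state fragment.
  rr : 4 states
  (rr)* : 6 states
  (rr)*r : 8 states
  ((rr)*r)? : 10 states
  ((rr)*r)?qp : 14 states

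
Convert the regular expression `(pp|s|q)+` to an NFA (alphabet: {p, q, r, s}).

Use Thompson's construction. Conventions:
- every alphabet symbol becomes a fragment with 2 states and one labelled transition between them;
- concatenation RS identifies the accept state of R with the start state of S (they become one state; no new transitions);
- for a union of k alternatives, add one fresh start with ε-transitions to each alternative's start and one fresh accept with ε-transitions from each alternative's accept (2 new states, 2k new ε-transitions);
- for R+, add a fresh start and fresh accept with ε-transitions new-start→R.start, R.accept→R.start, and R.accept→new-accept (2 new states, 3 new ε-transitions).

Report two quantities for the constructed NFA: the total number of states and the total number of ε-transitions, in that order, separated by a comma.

11, 9

Recursing over subexpressions:
Each of the 4 symbol leaves contributes 2 states and 0 ε-transitions.
  pp = 3 states, 0 ε-transitions
  pp|s|q = 9 states, 6 ε-transitions
  (pp|s|q)+ = 11 states, 9 ε-transitions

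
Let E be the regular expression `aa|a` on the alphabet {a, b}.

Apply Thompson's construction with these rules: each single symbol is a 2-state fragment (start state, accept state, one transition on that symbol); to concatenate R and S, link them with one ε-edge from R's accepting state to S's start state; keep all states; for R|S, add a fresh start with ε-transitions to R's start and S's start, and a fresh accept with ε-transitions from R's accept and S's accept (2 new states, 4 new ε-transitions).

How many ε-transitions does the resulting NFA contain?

5

Bottom-up over the parse tree:
Each of the 3 symbol leaves contributes 0 ε-transitions.
  aa → 1 ε-transition
  aa|a → 5 ε-transitions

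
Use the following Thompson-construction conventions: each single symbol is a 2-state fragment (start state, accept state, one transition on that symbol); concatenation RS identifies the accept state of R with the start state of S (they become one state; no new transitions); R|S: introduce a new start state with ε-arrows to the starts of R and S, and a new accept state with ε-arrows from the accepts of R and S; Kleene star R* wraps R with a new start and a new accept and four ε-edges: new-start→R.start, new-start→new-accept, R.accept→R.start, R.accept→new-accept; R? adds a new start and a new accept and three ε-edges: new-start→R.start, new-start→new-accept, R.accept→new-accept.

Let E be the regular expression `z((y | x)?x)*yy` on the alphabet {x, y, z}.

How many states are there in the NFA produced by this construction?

Per subexpression:
Each of the 6 symbol leaves contributes a 2-state fragment.
  y | x — 6 states
  (y | x)? — 8 states
  (y | x)?x — 9 states
  ((y | x)?x)* — 11 states
  z((y | x)?x)*yy — 14 states

14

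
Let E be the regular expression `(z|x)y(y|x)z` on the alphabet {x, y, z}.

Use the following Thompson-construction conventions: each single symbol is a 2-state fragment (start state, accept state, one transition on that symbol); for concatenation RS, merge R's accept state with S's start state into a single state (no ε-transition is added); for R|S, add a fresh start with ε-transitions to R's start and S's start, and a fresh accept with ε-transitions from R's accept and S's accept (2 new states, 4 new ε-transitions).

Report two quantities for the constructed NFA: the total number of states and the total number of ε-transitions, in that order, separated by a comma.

Per subexpression:
Each of the 6 symbol leaves contributes 2 states and 0 ε-transitions.
  z|x : 6 states, 4 ε-transitions
  y|x : 6 states, 4 ε-transitions
  (z|x)y(y|x)z : 13 states, 8 ε-transitions

13, 8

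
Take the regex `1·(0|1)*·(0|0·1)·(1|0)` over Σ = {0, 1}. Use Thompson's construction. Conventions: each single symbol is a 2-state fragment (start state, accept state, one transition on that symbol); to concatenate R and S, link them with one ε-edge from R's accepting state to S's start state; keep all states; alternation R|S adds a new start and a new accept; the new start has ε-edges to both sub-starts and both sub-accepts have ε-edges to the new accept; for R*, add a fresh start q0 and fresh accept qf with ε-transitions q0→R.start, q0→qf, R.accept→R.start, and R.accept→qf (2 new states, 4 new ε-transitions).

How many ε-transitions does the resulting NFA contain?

Per subexpression:
Each of the 8 symbol leaves contributes 0 ε-transitions.
  0|1 → 4 ε-transitions
  (0|1)* → 8 ε-transitions
  0·1 → 1 ε-transition
  0|0·1 → 5 ε-transitions
  1|0 → 4 ε-transitions
  1·(0|1)*·(0|0·1)·(1|0) → 20 ε-transitions

20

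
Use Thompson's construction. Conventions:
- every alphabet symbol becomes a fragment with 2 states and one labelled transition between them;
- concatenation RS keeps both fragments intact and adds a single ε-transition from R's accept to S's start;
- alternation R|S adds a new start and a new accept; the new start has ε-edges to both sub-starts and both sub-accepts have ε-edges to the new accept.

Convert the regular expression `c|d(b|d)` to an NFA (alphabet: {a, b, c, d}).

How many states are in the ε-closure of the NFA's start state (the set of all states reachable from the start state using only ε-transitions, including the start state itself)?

Let C(F) = |ε-closure(F.start)| within fragment F, and note whether F accepts ε. Symbol fragments have C = 1 and do not accept ε. Then:
  b|d : new start ε-reaches every alternative's start; none of them accept ε, so the new accept is not reached: |closure| = 1 + 1 + 1 = 3
  d(b|d) : |closure| equals the left operand's closure size = 1 (its accept is not ε-reachable, so the closure stops there)
  c|d(b|d) : new start ε-reaches every alternative's start; none of them accept ε, so the new accept is not reached: |closure| = 1 + 1 + 1 = 3

3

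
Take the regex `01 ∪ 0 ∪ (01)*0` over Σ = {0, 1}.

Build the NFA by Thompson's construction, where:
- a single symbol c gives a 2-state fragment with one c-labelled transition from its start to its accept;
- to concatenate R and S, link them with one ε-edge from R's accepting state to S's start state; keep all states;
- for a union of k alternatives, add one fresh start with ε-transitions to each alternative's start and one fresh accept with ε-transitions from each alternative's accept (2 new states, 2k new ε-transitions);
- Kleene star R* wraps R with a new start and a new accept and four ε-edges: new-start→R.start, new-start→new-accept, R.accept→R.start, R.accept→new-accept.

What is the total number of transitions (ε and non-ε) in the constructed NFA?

19

Building bottom-up:
Each of the 6 symbol leaves contributes 1 transition (1 symbol, 0 ε).
  01 = 3 transitions (2 symbol, 1 ε)
  01 = 3 transitions (2 symbol, 1 ε)
  (01)* = 7 transitions (2 symbol, 5 ε)
  (01)*0 = 9 transitions (3 symbol, 6 ε)
  01 ∪ 0 ∪ (01)*0 = 19 transitions (6 symbol, 13 ε)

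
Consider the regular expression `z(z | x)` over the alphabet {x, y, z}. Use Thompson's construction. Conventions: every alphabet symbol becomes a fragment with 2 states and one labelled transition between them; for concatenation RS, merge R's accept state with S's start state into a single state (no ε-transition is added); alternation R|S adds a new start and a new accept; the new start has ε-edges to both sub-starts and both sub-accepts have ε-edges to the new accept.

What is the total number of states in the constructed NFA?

7

Recursing over subexpressions:
Each of the 3 symbol leaves contributes a 2-state fragment.
  z | x → 6 states
  z(z | x) → 7 states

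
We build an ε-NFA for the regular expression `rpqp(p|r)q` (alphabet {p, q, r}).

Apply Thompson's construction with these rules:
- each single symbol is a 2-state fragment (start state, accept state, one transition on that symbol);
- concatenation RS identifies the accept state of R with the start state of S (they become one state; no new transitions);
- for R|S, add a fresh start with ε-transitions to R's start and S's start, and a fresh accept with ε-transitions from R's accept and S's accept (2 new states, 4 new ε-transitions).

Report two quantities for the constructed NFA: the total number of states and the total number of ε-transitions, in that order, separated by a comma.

Building bottom-up:
Each of the 7 symbol leaves contributes 2 states and 0 ε-transitions.
  p|r : 6 states, 4 ε-transitions
  rpqp(p|r)q : 11 states, 4 ε-transitions

11, 4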